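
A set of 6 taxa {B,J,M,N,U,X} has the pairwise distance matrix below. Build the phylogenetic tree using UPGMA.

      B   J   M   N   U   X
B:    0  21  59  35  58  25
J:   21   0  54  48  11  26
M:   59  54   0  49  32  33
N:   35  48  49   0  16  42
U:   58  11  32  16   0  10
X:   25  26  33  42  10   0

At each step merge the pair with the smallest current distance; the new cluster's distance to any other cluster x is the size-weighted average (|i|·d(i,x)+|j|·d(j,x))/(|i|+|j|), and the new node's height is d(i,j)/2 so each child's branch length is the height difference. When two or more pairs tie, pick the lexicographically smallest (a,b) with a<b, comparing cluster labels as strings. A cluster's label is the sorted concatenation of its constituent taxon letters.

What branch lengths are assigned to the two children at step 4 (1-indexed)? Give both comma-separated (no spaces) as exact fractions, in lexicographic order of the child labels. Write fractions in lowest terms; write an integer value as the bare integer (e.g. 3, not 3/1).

7/24,141/8

step 1: merge (U,X) at d=10; branch lengths U→5, X→5; new cluster UX
  updated: d(B,UX)=83/2, d(J,UX)=37/2, d(M,UX)=65/2, d(N,UX)=29
step 2: merge (J,UX) at d=37/2; branch lengths J→37/4, UX→17/4; new cluster JUX
  updated: d(B,JUX)=104/3, d(JUX,M)=119/3, d(JUX,N)=106/3
step 3: merge (B,JUX) at d=104/3; branch lengths B→52/3, JUX→97/12; new cluster BJUX
  updated: d(BJUX,M)=89/2, d(BJUX,N)=141/4
step 4: merge (BJUX,N) at d=141/4; branch lengths BJUX→7/24, N→141/8; new cluster BJNUX
  updated: d(BJNUX,M)=227/5
step 5: merge (BJNUX,M) at d=227/5; branch lengths BJNUX→203/40, M→227/10; new cluster BJMNUX
final tree: (((B:52/3,(J:37/4,(U:5,X:5):17/4):97/12):7/24,N:141/8):203/40,M:227/10)
total length: 11353/120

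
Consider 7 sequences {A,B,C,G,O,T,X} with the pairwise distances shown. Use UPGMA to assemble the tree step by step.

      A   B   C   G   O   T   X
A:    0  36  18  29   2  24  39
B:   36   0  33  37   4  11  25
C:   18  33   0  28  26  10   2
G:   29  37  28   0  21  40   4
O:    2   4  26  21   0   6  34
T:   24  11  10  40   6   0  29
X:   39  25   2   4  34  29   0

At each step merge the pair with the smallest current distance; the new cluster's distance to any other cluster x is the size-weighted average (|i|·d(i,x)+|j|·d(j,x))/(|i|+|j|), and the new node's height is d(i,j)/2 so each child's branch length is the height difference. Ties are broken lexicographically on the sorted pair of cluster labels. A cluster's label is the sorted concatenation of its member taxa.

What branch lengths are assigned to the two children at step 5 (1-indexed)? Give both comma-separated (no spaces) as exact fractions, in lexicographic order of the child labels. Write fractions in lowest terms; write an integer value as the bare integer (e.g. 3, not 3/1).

step 1: merge (A,O) at d=2; branch lengths A→1, O→1; new cluster AO
  updated: d(AO,B)=20, d(AO,C)=22, d(AO,G)=25, d(AO,T)=15, d(AO,X)=73/2
step 2: merge (C,X) at d=2; branch lengths C→1, X→1; new cluster CX
  updated: d(AO,CX)=117/4, d(B,CX)=29, d(CX,G)=16, d(CX,T)=39/2
step 3: merge (B,T) at d=11; branch lengths B→11/2, T→11/2; new cluster BT
  updated: d(AO,BT)=35/2, d(BT,CX)=97/4, d(BT,G)=77/2
step 4: merge (CX,G) at d=16; branch lengths CX→7, G→8; new cluster CGX
  updated: d(AO,CGX)=167/6, d(BT,CGX)=29
step 5: merge (AO,BT) at d=35/2; branch lengths AO→31/4, BT→13/4; new cluster ABOT
  updated: d(ABOT,CGX)=341/12
step 6: merge (ABOT,CGX) at d=341/12; branch lengths ABOT→131/24, CGX→149/24; new cluster ABCGOTX
final tree: (((A:1,O:1):31/4,(B:11/2,T:11/2):13/4):131/24,((C:1,X:1):7,G:8):149/24)
total length: 158/3

31/4,13/4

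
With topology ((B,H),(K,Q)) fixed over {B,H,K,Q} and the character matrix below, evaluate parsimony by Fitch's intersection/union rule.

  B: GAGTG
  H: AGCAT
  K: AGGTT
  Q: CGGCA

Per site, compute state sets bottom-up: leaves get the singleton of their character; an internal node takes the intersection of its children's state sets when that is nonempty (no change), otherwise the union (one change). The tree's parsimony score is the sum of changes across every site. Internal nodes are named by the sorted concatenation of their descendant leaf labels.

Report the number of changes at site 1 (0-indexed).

[col 0] BH: children B:{G}, H:{A} ∪→ {A,G}; cost 1
[col 0] KQ: children K:{A}, Q:{C} ∪→ {A,C}; cost 1
[col 0] BHKQ: children BH:{A,G}, KQ:{A,C} ∩→ {A}; cost 0
[col 1] BH: children B:{A}, H:{G} ∪→ {A,G}; cost 1
[col 1] KQ: children K:{G}, Q:{G} ∩→ {G}; cost 0
[col 1] BHKQ: children BH:{A,G}, KQ:{G} ∩→ {G}; cost 0
[col 2] BH: children B:{G}, H:{C} ∪→ {C,G}; cost 1
[col 2] KQ: children K:{G}, Q:{G} ∩→ {G}; cost 0
[col 2] BHKQ: children BH:{C,G}, KQ:{G} ∩→ {G}; cost 0
[col 3] BH: children B:{T}, H:{A} ∪→ {A,T}; cost 1
[col 3] KQ: children K:{T}, Q:{C} ∪→ {C,T}; cost 1
[col 3] BHKQ: children BH:{A,T}, KQ:{C,T} ∩→ {T}; cost 0
[col 4] BH: children B:{G}, H:{T} ∪→ {G,T}; cost 1
[col 4] KQ: children K:{T}, Q:{A} ∪→ {A,T}; cost 1
[col 4] BHKQ: children BH:{G,T}, KQ:{A,T} ∩→ {T}; cost 0
per-site changes: [2, 1, 1, 2, 2]; total = 8

1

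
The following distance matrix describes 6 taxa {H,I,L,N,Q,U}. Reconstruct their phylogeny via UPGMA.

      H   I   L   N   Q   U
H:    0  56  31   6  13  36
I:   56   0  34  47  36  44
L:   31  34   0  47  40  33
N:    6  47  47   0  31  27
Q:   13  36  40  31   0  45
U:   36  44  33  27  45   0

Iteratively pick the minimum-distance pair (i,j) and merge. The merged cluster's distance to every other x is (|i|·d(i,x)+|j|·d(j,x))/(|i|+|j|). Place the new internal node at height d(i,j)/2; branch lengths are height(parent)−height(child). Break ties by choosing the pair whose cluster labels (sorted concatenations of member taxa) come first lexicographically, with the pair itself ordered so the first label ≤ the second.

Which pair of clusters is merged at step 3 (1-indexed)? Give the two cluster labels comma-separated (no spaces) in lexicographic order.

step 1: merge (H,N) at d=6; branch lengths H→3, N→3; new cluster HN
  updated: d(HN,I)=103/2, d(HN,L)=39, d(HN,Q)=22, d(HN,U)=63/2
step 2: merge (HN,Q) at d=22; branch lengths HN→8, Q→11; new cluster HNQ
  updated: d(HNQ,I)=139/3, d(HNQ,L)=118/3, d(HNQ,U)=36
step 3: merge (L,U) at d=33; branch lengths L→33/2, U→33/2; new cluster LU
  updated: d(HNQ,LU)=113/3, d(I,LU)=39
step 4: merge (HNQ,LU) at d=113/3; branch lengths HNQ→47/6, LU→7/3; new cluster HLNQU
  updated: d(HLNQU,I)=217/5
step 5: merge (HLNQU,I) at d=217/5; branch lengths HLNQU→43/15, I→217/10; new cluster HILNQU
final tree: ((((H:3,N:3):8,Q:11):47/6,(L:33/2,U:33/2):7/3):43/15,I:217/10)
total length: 1391/15

L,U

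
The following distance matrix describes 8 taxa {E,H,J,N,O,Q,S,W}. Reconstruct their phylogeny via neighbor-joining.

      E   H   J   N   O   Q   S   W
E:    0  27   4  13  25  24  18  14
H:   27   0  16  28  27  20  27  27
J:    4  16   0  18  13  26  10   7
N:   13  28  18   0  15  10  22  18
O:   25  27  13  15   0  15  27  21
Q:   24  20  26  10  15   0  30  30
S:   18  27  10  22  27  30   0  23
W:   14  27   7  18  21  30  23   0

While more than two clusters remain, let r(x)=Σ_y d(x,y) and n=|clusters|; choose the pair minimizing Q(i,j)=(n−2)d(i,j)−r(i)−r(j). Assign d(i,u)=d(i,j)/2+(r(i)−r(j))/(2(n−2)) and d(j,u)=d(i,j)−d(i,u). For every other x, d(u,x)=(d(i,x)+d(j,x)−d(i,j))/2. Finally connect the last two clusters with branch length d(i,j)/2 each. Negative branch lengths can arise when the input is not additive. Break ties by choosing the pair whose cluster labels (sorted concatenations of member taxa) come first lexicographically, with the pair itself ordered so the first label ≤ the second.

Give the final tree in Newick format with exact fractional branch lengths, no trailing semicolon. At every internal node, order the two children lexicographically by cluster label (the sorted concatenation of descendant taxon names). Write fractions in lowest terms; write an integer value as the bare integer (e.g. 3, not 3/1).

(((E:357/64,W:539/64):21/64,((H:443/32,((N:29/12,Q:91/12):53/20,O:147/20):133/32):149/48,S:523/48):117/64):-117/128,J:-117/128)

1. join N+Q (d=10, Q=-219) ⇒ NQ; edges |N|=29/12, |Q|=91/12
  updated: d(E,NQ)=27/2, d(H,NQ)=19, d(J,NQ)=17, d(NQ,O)=10, d(NQ,S)=21, d(NQ,W)=19
2. join NQ+O (d=10, Q=-345/2) ⇒ NOQ; edges |NQ|=53/20, |O|=147/20
  updated: d(E,NOQ)=57/4, d(H,NOQ)=18, d(J,NOQ)=10, d(NOQ,S)=19, d(NOQ,W)=15
3. join H+NOQ (d=18, Q=-477/4) ⇒ HNOQ; edges |H|=443/32, |NOQ|=133/32
  updated: d(E,HNOQ)=93/8, d(HNOQ,J)=4, d(HNOQ,S)=14, d(HNOQ,W)=12
4. join HNOQ+S (d=14, Q=-517/8) ⇒ HNOQS; edges |HNOQ|=149/48, |S|=523/48
  updated: d(E,HNOQS)=125/16, d(HNOQS,J)=0, d(HNOQS,W)=21/2
5. join E+W (d=14, Q=-469/16) ⇒ EW; edges |E|=357/64, |W|=539/64
  updated: d(EW,HNOQS)=69/32, d(EW,J)=-3/2
6. join EW+HNOQS (d=69/32, Q=-21/32) ⇒ EHNOQSW; edges |EW|=21/64, |HNOQS|=117/64
  updated: d(EHNOQSW,J)=-117/64
7. join EHNOQSW+J (d=-117/64) ⇒ EHJNOQSW; edges |EHNOQSW|=-117/128, |J|=-117/128
final tree: (((E:357/64,W:539/64):21/64,((H:443/32,((N:29/12,Q:91/12):53/20,O:147/20):133/32):149/48,S:523/48):117/64):-117/128,J:-117/128)
total length: 4245/64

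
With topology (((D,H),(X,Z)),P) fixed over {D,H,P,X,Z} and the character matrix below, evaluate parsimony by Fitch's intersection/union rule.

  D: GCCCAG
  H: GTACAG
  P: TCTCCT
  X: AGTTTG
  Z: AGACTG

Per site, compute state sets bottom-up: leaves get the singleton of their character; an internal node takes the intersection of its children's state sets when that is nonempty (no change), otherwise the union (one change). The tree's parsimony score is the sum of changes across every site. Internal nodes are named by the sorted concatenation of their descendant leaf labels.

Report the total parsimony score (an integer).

DH@0: {G} ∩ {G} = {G} (intersection, +0)
XZ@0: {A} ∩ {A} = {A} (intersection, +0)
DHXZ@0: {G} ∪ {A} = {A,G} (union, +1)
DHPXZ@0: {A,G} ∪ {T} = {A,G,T} (union, +1)
DH@1: {C} ∪ {T} = {C,T} (union, +1)
XZ@1: {G} ∩ {G} = {G} (intersection, +0)
DHXZ@1: {C,T} ∪ {G} = {C,G,T} (union, +1)
DHPXZ@1: {C,G,T} ∩ {C} = {C} (intersection, +0)
DH@2: {C} ∪ {A} = {A,C} (union, +1)
XZ@2: {T} ∪ {A} = {A,T} (union, +1)
DHXZ@2: {A,C} ∩ {A,T} = {A} (intersection, +0)
DHPXZ@2: {A} ∪ {T} = {A,T} (union, +1)
DH@3: {C} ∩ {C} = {C} (intersection, +0)
XZ@3: {T} ∪ {C} = {C,T} (union, +1)
DHXZ@3: {C} ∩ {C,T} = {C} (intersection, +0)
DHPXZ@3: {C} ∩ {C} = {C} (intersection, +0)
DH@4: {A} ∩ {A} = {A} (intersection, +0)
XZ@4: {T} ∩ {T} = {T} (intersection, +0)
DHXZ@4: {A} ∪ {T} = {A,T} (union, +1)
DHPXZ@4: {A,T} ∪ {C} = {A,C,T} (union, +1)
DH@5: {G} ∩ {G} = {G} (intersection, +0)
XZ@5: {G} ∩ {G} = {G} (intersection, +0)
DHXZ@5: {G} ∩ {G} = {G} (intersection, +0)
DHPXZ@5: {G} ∪ {T} = {G,T} (union, +1)
per-site changes: [2, 2, 3, 1, 2, 1]; total = 11

11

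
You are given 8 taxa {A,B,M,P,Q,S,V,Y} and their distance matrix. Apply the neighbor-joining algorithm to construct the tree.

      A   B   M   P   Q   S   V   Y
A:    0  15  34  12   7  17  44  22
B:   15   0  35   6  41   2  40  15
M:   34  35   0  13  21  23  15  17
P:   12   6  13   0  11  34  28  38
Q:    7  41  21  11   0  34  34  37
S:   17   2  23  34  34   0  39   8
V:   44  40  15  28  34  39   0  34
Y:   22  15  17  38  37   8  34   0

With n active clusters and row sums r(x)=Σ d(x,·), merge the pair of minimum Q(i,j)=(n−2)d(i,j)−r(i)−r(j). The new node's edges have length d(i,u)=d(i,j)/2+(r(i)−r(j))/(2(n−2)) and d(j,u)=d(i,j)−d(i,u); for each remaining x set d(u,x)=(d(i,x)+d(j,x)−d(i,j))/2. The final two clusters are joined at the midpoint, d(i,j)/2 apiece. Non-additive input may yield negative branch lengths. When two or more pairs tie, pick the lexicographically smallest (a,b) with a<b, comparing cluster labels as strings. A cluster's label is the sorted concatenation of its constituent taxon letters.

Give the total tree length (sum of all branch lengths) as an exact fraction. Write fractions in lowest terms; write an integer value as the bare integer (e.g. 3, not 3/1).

2117/32

1. join M+V (d=15, Q=-302) ⇒ MV; edges |M|=7/6, |V|=83/6
  updated: d(A,MV)=63/2, d(B,MV)=30, d(MV,P)=13, d(MV,Q)=20, d(MV,S)=47/2, d(MV,Y)=18
2. join A+Q (d=7, Q=-439/2) ⇒ AQ; edges |A|=-21/20, |Q|=161/20
  updated: d(AQ,B)=49/2, d(AQ,MV)=89/4, d(AQ,P)=8, d(AQ,S)=22, d(AQ,Y)=26
3. join AQ+P (d=8, Q=-679/4) ⇒ APQ; edges |AQ|=143/32, |P|=113/32
  updated: d(APQ,B)=45/4, d(APQ,MV)=109/8, d(APQ,S)=24, d(APQ,Y)=28
4. join APQ+MV (d=109/8, Q=-969/8) ⇒ AMPQV; edges |APQ|=87/16, |MV|=131/16
  updated: d(AMPQV,B)=221/16, d(AMPQV,S)=271/16, d(AMPQV,Y)=259/16
5. join AMPQV+Y (d=259/16, Q=-215/4) ⇒ AMPQVY; edges |AMPQV|=321/32, |Y|=197/32
  updated: d(AMPQVY,B)=101/16, d(AMPQVY,S)=35/8
6. join AMPQVY+B (d=101/16, Q=-203/16) ⇒ ABMPQVY; edges |AMPQVY|=139/32, |B|=63/32
  updated: d(ABMPQVY,S)=1/32
7. join ABMPQVY+S (d=1/32) ⇒ ABMPQSVY; edges |ABMPQVY|=1/64, |S|=1/64
final tree: ((((((A:-21/20,Q:161/20):143/32,P:113/32):87/16,(M:7/6,V:83/6):131/16):321/32,Y:197/32):139/32,B:63/32):1/64,S:1/64)
total length: 2117/32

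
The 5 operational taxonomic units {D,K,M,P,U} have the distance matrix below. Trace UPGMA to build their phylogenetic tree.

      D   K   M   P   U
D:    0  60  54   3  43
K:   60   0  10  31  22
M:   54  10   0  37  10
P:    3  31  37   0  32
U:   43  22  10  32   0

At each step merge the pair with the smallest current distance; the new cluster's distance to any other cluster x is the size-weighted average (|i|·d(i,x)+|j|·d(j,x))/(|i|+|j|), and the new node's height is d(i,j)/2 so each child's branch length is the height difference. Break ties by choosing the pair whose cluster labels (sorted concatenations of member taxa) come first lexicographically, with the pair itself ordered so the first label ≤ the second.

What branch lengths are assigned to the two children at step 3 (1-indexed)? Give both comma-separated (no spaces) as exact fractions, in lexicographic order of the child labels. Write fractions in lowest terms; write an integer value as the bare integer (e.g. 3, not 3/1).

step 1: merge (D,P) at d=3; branch lengths D→3/2, P→3/2; new cluster DP
  updated: d(DP,K)=91/2, d(DP,M)=91/2, d(DP,U)=75/2
step 2: merge (K,M) at d=10; branch lengths K→5, M→5; new cluster KM
  updated: d(DP,KM)=91/2, d(KM,U)=16
step 3: merge (KM,U) at d=16; branch lengths KM→3, U→8; new cluster KMU
  updated: d(DP,KMU)=257/6
step 4: merge (DP,KMU) at d=257/6; branch lengths DP→239/12, KMU→161/12; new cluster DKMPU
final tree: ((D:3/2,P:3/2):239/12,((K:5,M:5):3,U:8):161/12)
total length: 172/3

3,8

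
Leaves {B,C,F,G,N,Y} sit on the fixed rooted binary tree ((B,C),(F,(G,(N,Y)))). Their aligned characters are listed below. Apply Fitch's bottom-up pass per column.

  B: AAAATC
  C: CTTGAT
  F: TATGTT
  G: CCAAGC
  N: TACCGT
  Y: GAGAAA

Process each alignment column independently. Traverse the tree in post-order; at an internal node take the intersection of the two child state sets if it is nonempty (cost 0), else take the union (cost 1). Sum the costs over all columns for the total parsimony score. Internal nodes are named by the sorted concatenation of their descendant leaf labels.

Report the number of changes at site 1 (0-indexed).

2

site 0, node BC: B={A} ∪ C={C} → {A,C} (+1)
site 0, node NY: N={T} ∪ Y={G} → {G,T} (+1)
site 0, node GNY: G={C} ∪ NY={G,T} → {C,G,T} (+1)
site 0, node FGNY: F={T} ∩ GNY={C,G,T} → {T} (+0)
site 0, node BCFGNY: BC={A,C} ∪ FGNY={T} → {A,C,T} (+1)
site 1, node BC: B={A} ∪ C={T} → {A,T} (+1)
site 1, node NY: N={A} ∩ Y={A} → {A} (+0)
site 1, node GNY: G={C} ∪ NY={A} → {A,C} (+1)
site 1, node FGNY: F={A} ∩ GNY={A,C} → {A} (+0)
site 1, node BCFGNY: BC={A,T} ∩ FGNY={A} → {A} (+0)
site 2, node BC: B={A} ∪ C={T} → {A,T} (+1)
site 2, node NY: N={C} ∪ Y={G} → {C,G} (+1)
site 2, node GNY: G={A} ∪ NY={C,G} → {A,C,G} (+1)
site 2, node FGNY: F={T} ∪ GNY={A,C,G} → {A,C,G,T} (+1)
site 2, node BCFGNY: BC={A,T} ∩ FGNY={A,C,G,T} → {A,T} (+0)
site 3, node BC: B={A} ∪ C={G} → {A,G} (+1)
site 3, node NY: N={C} ∪ Y={A} → {A,C} (+1)
site 3, node GNY: G={A} ∩ NY={A,C} → {A} (+0)
site 3, node FGNY: F={G} ∪ GNY={A} → {A,G} (+1)
site 3, node BCFGNY: BC={A,G} ∩ FGNY={A,G} → {A,G} (+0)
site 4, node BC: B={T} ∪ C={A} → {A,T} (+1)
site 4, node NY: N={G} ∪ Y={A} → {A,G} (+1)
site 4, node GNY: G={G} ∩ NY={A,G} → {G} (+0)
site 4, node FGNY: F={T} ∪ GNY={G} → {G,T} (+1)
site 4, node BCFGNY: BC={A,T} ∩ FGNY={G,T} → {T} (+0)
site 5, node BC: B={C} ∪ C={T} → {C,T} (+1)
site 5, node NY: N={T} ∪ Y={A} → {A,T} (+1)
site 5, node GNY: G={C} ∪ NY={A,T} → {A,C,T} (+1)
site 5, node FGNY: F={T} ∩ GNY={A,C,T} → {T} (+0)
site 5, node BCFGNY: BC={C,T} ∩ FGNY={T} → {T} (+0)
per-site changes: [4, 2, 4, 3, 3, 3]; total = 19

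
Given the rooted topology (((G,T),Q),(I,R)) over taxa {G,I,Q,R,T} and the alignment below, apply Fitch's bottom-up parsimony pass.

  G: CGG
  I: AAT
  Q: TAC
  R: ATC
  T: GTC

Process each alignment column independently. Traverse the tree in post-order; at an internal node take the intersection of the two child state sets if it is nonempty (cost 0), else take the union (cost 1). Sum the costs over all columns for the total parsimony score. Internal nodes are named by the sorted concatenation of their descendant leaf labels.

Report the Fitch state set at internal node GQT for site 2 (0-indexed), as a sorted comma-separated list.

[col 0] GT: children G:{C}, T:{G} ∪→ {C,G}; cost 1
[col 0] GQT: children GT:{C,G}, Q:{T} ∪→ {C,G,T}; cost 1
[col 0] IR: children I:{A}, R:{A} ∩→ {A}; cost 0
[col 0] GIQRT: children GQT:{C,G,T}, IR:{A} ∪→ {A,C,G,T}; cost 1
[col 1] GT: children G:{G}, T:{T} ∪→ {G,T}; cost 1
[col 1] GQT: children GT:{G,T}, Q:{A} ∪→ {A,G,T}; cost 1
[col 1] IR: children I:{A}, R:{T} ∪→ {A,T}; cost 1
[col 1] GIQRT: children GQT:{A,G,T}, IR:{A,T} ∩→ {A,T}; cost 0
[col 2] GT: children G:{G}, T:{C} ∪→ {C,G}; cost 1
[col 2] GQT: children GT:{C,G}, Q:{C} ∩→ {C}; cost 0
[col 2] IR: children I:{T}, R:{C} ∪→ {C,T}; cost 1
[col 2] GIQRT: children GQT:{C}, IR:{C,T} ∩→ {C}; cost 0
per-site changes: [3, 3, 2]; total = 8

C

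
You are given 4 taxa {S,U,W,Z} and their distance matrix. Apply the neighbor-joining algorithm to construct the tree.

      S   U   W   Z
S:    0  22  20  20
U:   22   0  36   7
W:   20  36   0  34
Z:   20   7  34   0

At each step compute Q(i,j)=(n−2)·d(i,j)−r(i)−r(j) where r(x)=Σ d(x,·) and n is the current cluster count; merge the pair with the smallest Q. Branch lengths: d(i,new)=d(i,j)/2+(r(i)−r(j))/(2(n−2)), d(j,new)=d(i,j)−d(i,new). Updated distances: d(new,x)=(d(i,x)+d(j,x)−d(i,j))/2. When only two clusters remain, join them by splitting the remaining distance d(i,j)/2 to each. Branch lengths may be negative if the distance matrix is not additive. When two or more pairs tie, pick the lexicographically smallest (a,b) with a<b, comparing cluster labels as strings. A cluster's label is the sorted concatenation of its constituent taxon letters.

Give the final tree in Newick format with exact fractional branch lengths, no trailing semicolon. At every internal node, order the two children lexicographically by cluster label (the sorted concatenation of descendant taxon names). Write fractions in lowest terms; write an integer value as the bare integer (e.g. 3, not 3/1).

1. join S+W (d=20, Q=-112) ⇒ SW; edges |S|=3, |W|=17
  updated: d(SW,U)=19, d(SW,Z)=17
2. join SW+U (d=19, Q=-43) ⇒ SUW; edges |SW|=29/2, |U|=9/2
  updated: d(SUW,Z)=5/2
3. join SUW+Z (d=5/2) ⇒ SUWZ; edges |SUW|=5/4, |Z|=5/4
final tree: (((S:3,W:17):29/2,U:9/2):5/4,Z:5/4)
total length: 83/2

(((S:3,W:17):29/2,U:9/2):5/4,Z:5/4)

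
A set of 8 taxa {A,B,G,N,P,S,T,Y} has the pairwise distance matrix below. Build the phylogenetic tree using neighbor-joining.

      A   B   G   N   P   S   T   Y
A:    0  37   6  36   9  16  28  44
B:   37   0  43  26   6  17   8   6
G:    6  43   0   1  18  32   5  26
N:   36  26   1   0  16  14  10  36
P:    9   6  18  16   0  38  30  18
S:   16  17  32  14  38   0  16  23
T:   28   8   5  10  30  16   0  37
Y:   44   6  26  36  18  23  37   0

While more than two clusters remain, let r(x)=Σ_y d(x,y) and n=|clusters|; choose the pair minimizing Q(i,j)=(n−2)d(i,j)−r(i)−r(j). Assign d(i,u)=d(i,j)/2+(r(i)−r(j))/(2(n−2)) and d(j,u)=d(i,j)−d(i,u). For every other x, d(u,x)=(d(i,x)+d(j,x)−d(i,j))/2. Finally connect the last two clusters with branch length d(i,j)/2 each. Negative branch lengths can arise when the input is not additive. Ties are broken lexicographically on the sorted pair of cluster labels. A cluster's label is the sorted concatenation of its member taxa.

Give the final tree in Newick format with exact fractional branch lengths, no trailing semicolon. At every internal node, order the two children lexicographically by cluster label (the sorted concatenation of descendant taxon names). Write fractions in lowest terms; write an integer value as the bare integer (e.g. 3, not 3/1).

(((((A:129/16,G:-33/16):155/24,((B:-11/12,Y:83/12):27/4,P:9/4):241/24):53/16,T:85/16):11/16,N:33/8):79/16,S:79/16)

iteration 1: select B,Y (d=6, Q=-297); attach at lengths (-11/12, 83/12); label the merged cluster BY
  updated: d(A,BY)=75/2, d(BY,G)=63/2, d(BY,N)=28, d(BY,P)=9, d(BY,S)=17, d(BY,T)=39/2
iteration 2: select BY,P (d=9, Q=-435/2); attach at lengths (27/4, 9/4); label the merged cluster BPY
  updated: d(A,BPY)=75/4, d(BPY,G)=81/4, d(BPY,N)=35/2, d(BPY,S)=23, d(BPY,T)=81/4
iteration 3: select A,G (d=6, Q=-145); attach at lengths (129/16, -33/16); label the merged cluster AG
  updated: d(AG,BPY)=33/2, d(AG,N)=31/2, d(AG,S)=21, d(AG,T)=27/2
iteration 4: select AG,BPY (d=33/2, Q=-377/4); attach at lengths (155/24, 241/24); label the merged cluster ABGPY
  updated: d(ABGPY,N)=33/4, d(ABGPY,S)=55/4, d(ABGPY,T)=69/8
iteration 5: select ABGPY,T (d=69/8, Q=-48); attach at lengths (53/16, 85/16); label the merged cluster ABGPTY
  updated: d(ABGPTY,N)=77/16, d(ABGPTY,S)=169/16
iteration 6: select ABGPTY,N (d=77/16, Q=-235/8); attach at lengths (11/16, 33/8); label the merged cluster ABGNPTY
  updated: d(ABGNPTY,S)=79/8
iteration 7: select ABGNPTY,S (d=79/8); attach at lengths (79/16, 79/16); label the merged cluster ABGNPSTY
final tree: (((((A:129/16,G:-33/16):155/24,((B:-11/12,Y:83/12):27/4,P:9/4):241/24):53/16,T:85/16):11/16,N:33/8):79/16,S:79/16)
total length: 973/16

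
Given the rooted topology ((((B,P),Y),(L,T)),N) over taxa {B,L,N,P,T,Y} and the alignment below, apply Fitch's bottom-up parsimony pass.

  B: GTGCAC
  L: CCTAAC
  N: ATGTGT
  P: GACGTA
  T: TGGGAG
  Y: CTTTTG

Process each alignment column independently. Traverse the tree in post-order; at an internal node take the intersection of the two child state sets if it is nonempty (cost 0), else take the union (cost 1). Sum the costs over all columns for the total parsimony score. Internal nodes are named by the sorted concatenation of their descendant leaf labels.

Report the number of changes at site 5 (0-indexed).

[col 0] BP: children B:{G}, P:{G} ∩→ {G}; cost 0
[col 0] BPY: children BP:{G}, Y:{C} ∪→ {C,G}; cost 1
[col 0] LT: children L:{C}, T:{T} ∪→ {C,T}; cost 1
[col 0] BLPTY: children BPY:{C,G}, LT:{C,T} ∩→ {C}; cost 0
[col 0] BLNPTY: children BLPTY:{C}, N:{A} ∪→ {A,C}; cost 1
[col 1] BP: children B:{T}, P:{A} ∪→ {A,T}; cost 1
[col 1] BPY: children BP:{A,T}, Y:{T} ∩→ {T}; cost 0
[col 1] LT: children L:{C}, T:{G} ∪→ {C,G}; cost 1
[col 1] BLPTY: children BPY:{T}, LT:{C,G} ∪→ {C,G,T}; cost 1
[col 1] BLNPTY: children BLPTY:{C,G,T}, N:{T} ∩→ {T}; cost 0
[col 2] BP: children B:{G}, P:{C} ∪→ {C,G}; cost 1
[col 2] BPY: children BP:{C,G}, Y:{T} ∪→ {C,G,T}; cost 1
[col 2] LT: children L:{T}, T:{G} ∪→ {G,T}; cost 1
[col 2] BLPTY: children BPY:{C,G,T}, LT:{G,T} ∩→ {G,T}; cost 0
[col 2] BLNPTY: children BLPTY:{G,T}, N:{G} ∩→ {G}; cost 0
[col 3] BP: children B:{C}, P:{G} ∪→ {C,G}; cost 1
[col 3] BPY: children BP:{C,G}, Y:{T} ∪→ {C,G,T}; cost 1
[col 3] LT: children L:{A}, T:{G} ∪→ {A,G}; cost 1
[col 3] BLPTY: children BPY:{C,G,T}, LT:{A,G} ∩→ {G}; cost 0
[col 3] BLNPTY: children BLPTY:{G}, N:{T} ∪→ {G,T}; cost 1
[col 4] BP: children B:{A}, P:{T} ∪→ {A,T}; cost 1
[col 4] BPY: children BP:{A,T}, Y:{T} ∩→ {T}; cost 0
[col 4] LT: children L:{A}, T:{A} ∩→ {A}; cost 0
[col 4] BLPTY: children BPY:{T}, LT:{A} ∪→ {A,T}; cost 1
[col 4] BLNPTY: children BLPTY:{A,T}, N:{G} ∪→ {A,G,T}; cost 1
[col 5] BP: children B:{C}, P:{A} ∪→ {A,C}; cost 1
[col 5] BPY: children BP:{A,C}, Y:{G} ∪→ {A,C,G}; cost 1
[col 5] LT: children L:{C}, T:{G} ∪→ {C,G}; cost 1
[col 5] BLPTY: children BPY:{A,C,G}, LT:{C,G} ∩→ {C,G}; cost 0
[col 5] BLNPTY: children BLPTY:{C,G}, N:{T} ∪→ {C,G,T}; cost 1
per-site changes: [3, 3, 3, 4, 3, 4]; total = 20

4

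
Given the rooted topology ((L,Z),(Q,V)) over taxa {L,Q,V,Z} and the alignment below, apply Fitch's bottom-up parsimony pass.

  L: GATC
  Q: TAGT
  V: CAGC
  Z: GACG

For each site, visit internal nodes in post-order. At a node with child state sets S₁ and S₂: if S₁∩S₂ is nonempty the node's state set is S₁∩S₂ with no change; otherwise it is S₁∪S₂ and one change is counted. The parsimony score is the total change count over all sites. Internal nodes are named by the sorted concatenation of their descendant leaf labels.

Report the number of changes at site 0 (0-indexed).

2

LZ@0: {G} ∩ {G} = {G} (intersection, +0)
QV@0: {T} ∪ {C} = {C,T} (union, +1)
LQVZ@0: {G} ∪ {C,T} = {C,G,T} (union, +1)
LZ@1: {A} ∩ {A} = {A} (intersection, +0)
QV@1: {A} ∩ {A} = {A} (intersection, +0)
LQVZ@1: {A} ∩ {A} = {A} (intersection, +0)
LZ@2: {T} ∪ {C} = {C,T} (union, +1)
QV@2: {G} ∩ {G} = {G} (intersection, +0)
LQVZ@2: {C,T} ∪ {G} = {C,G,T} (union, +1)
LZ@3: {C} ∪ {G} = {C,G} (union, +1)
QV@3: {T} ∪ {C} = {C,T} (union, +1)
LQVZ@3: {C,G} ∩ {C,T} = {C} (intersection, +0)
per-site changes: [2, 0, 2, 2]; total = 6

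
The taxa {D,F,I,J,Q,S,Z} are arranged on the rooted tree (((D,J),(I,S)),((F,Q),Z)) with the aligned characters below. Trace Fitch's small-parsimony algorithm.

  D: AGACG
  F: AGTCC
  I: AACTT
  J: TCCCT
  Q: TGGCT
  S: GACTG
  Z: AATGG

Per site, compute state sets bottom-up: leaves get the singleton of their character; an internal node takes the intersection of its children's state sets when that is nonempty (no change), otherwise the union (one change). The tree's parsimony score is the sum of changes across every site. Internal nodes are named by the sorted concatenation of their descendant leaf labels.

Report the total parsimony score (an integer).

[col 0] DJ: children D:{A}, J:{T} ∪→ {A,T}; cost 1
[col 0] IS: children I:{A}, S:{G} ∪→ {A,G}; cost 1
[col 0] DIJS: children DJ:{A,T}, IS:{A,G} ∩→ {A}; cost 0
[col 0] FQ: children F:{A}, Q:{T} ∪→ {A,T}; cost 1
[col 0] FQZ: children FQ:{A,T}, Z:{A} ∩→ {A}; cost 0
[col 0] DFIJQSZ: children DIJS:{A}, FQZ:{A} ∩→ {A}; cost 0
[col 1] DJ: children D:{G}, J:{C} ∪→ {C,G}; cost 1
[col 1] IS: children I:{A}, S:{A} ∩→ {A}; cost 0
[col 1] DIJS: children DJ:{C,G}, IS:{A} ∪→ {A,C,G}; cost 1
[col 1] FQ: children F:{G}, Q:{G} ∩→ {G}; cost 0
[col 1] FQZ: children FQ:{G}, Z:{A} ∪→ {A,G}; cost 1
[col 1] DFIJQSZ: children DIJS:{A,C,G}, FQZ:{A,G} ∩→ {A,G}; cost 0
[col 2] DJ: children D:{A}, J:{C} ∪→ {A,C}; cost 1
[col 2] IS: children I:{C}, S:{C} ∩→ {C}; cost 0
[col 2] DIJS: children DJ:{A,C}, IS:{C} ∩→ {C}; cost 0
[col 2] FQ: children F:{T}, Q:{G} ∪→ {G,T}; cost 1
[col 2] FQZ: children FQ:{G,T}, Z:{T} ∩→ {T}; cost 0
[col 2] DFIJQSZ: children DIJS:{C}, FQZ:{T} ∪→ {C,T}; cost 1
[col 3] DJ: children D:{C}, J:{C} ∩→ {C}; cost 0
[col 3] IS: children I:{T}, S:{T} ∩→ {T}; cost 0
[col 3] DIJS: children DJ:{C}, IS:{T} ∪→ {C,T}; cost 1
[col 3] FQ: children F:{C}, Q:{C} ∩→ {C}; cost 0
[col 3] FQZ: children FQ:{C}, Z:{G} ∪→ {C,G}; cost 1
[col 3] DFIJQSZ: children DIJS:{C,T}, FQZ:{C,G} ∩→ {C}; cost 0
[col 4] DJ: children D:{G}, J:{T} ∪→ {G,T}; cost 1
[col 4] IS: children I:{T}, S:{G} ∪→ {G,T}; cost 1
[col 4] DIJS: children DJ:{G,T}, IS:{G,T} ∩→ {G,T}; cost 0
[col 4] FQ: children F:{C}, Q:{T} ∪→ {C,T}; cost 1
[col 4] FQZ: children FQ:{C,T}, Z:{G} ∪→ {C,G,T}; cost 1
[col 4] DFIJQSZ: children DIJS:{G,T}, FQZ:{C,G,T} ∩→ {G,T}; cost 0
per-site changes: [3, 3, 3, 2, 4]; total = 15

15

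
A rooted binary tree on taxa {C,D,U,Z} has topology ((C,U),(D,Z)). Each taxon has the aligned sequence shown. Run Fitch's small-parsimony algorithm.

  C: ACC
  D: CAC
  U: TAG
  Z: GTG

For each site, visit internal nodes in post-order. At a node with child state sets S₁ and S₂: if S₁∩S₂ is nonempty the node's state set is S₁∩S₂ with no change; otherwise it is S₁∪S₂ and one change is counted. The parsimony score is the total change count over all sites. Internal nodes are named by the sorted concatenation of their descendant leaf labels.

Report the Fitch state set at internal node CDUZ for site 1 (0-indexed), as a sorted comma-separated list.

A

CU@0: {A} ∪ {T} = {A,T} (union, +1)
DZ@0: {C} ∪ {G} = {C,G} (union, +1)
CDUZ@0: {A,T} ∪ {C,G} = {A,C,G,T} (union, +1)
CU@1: {C} ∪ {A} = {A,C} (union, +1)
DZ@1: {A} ∪ {T} = {A,T} (union, +1)
CDUZ@1: {A,C} ∩ {A,T} = {A} (intersection, +0)
CU@2: {C} ∪ {G} = {C,G} (union, +1)
DZ@2: {C} ∪ {G} = {C,G} (union, +1)
CDUZ@2: {C,G} ∩ {C,G} = {C,G} (intersection, +0)
per-site changes: [3, 2, 2]; total = 7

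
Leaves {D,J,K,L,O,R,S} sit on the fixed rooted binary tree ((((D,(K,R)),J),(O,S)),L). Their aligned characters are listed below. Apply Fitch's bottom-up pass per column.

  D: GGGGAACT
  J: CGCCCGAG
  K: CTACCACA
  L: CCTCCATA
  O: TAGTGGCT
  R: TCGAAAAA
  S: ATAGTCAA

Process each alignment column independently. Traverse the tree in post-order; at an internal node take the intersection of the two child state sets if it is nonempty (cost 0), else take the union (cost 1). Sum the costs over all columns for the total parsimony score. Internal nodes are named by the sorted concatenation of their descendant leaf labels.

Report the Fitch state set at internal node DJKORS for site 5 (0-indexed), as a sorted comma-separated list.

site 0, node KR: K={C} ∪ R={T} → {C,T} (+1)
site 0, node DKR: D={G} ∪ KR={C,T} → {C,G,T} (+1)
site 0, node DJKR: DKR={C,G,T} ∩ J={C} → {C} (+0)
site 0, node OS: O={T} ∪ S={A} → {A,T} (+1)
site 0, node DJKORS: DJKR={C} ∪ OS={A,T} → {A,C,T} (+1)
site 0, node DJKLORS: DJKORS={A,C,T} ∩ L={C} → {C} (+0)
site 1, node KR: K={T} ∪ R={C} → {C,T} (+1)
site 1, node DKR: D={G} ∪ KR={C,T} → {C,G,T} (+1)
site 1, node DJKR: DKR={C,G,T} ∩ J={G} → {G} (+0)
site 1, node OS: O={A} ∪ S={T} → {A,T} (+1)
site 1, node DJKORS: DJKR={G} ∪ OS={A,T} → {A,G,T} (+1)
site 1, node DJKLORS: DJKORS={A,G,T} ∪ L={C} → {A,C,G,T} (+1)
site 2, node KR: K={A} ∪ R={G} → {A,G} (+1)
site 2, node DKR: D={G} ∩ KR={A,G} → {G} (+0)
site 2, node DJKR: DKR={G} ∪ J={C} → {C,G} (+1)
site 2, node OS: O={G} ∪ S={A} → {A,G} (+1)
site 2, node DJKORS: DJKR={C,G} ∩ OS={A,G} → {G} (+0)
site 2, node DJKLORS: DJKORS={G} ∪ L={T} → {G,T} (+1)
site 3, node KR: K={C} ∪ R={A} → {A,C} (+1)
site 3, node DKR: D={G} ∪ KR={A,C} → {A,C,G} (+1)
site 3, node DJKR: DKR={A,C,G} ∩ J={C} → {C} (+0)
site 3, node OS: O={T} ∪ S={G} → {G,T} (+1)
site 3, node DJKORS: DJKR={C} ∪ OS={G,T} → {C,G,T} (+1)
site 3, node DJKLORS: DJKORS={C,G,T} ∩ L={C} → {C} (+0)
site 4, node KR: K={C} ∪ R={A} → {A,C} (+1)
site 4, node DKR: D={A} ∩ KR={A,C} → {A} (+0)
site 4, node DJKR: DKR={A} ∪ J={C} → {A,C} (+1)
site 4, node OS: O={G} ∪ S={T} → {G,T} (+1)
site 4, node DJKORS: DJKR={A,C} ∪ OS={G,T} → {A,C,G,T} (+1)
site 4, node DJKLORS: DJKORS={A,C,G,T} ∩ L={C} → {C} (+0)
site 5, node KR: K={A} ∩ R={A} → {A} (+0)
site 5, node DKR: D={A} ∩ KR={A} → {A} (+0)
site 5, node DJKR: DKR={A} ∪ J={G} → {A,G} (+1)
site 5, node OS: O={G} ∪ S={C} → {C,G} (+1)
site 5, node DJKORS: DJKR={A,G} ∩ OS={C,G} → {G} (+0)
site 5, node DJKLORS: DJKORS={G} ∪ L={A} → {A,G} (+1)
site 6, node KR: K={C} ∪ R={A} → {A,C} (+1)
site 6, node DKR: D={C} ∩ KR={A,C} → {C} (+0)
site 6, node DJKR: DKR={C} ∪ J={A} → {A,C} (+1)
site 6, node OS: O={C} ∪ S={A} → {A,C} (+1)
site 6, node DJKORS: DJKR={A,C} ∩ OS={A,C} → {A,C} (+0)
site 6, node DJKLORS: DJKORS={A,C} ∪ L={T} → {A,C,T} (+1)
site 7, node KR: K={A} ∩ R={A} → {A} (+0)
site 7, node DKR: D={T} ∪ KR={A} → {A,T} (+1)
site 7, node DJKR: DKR={A,T} ∪ J={G} → {A,G,T} (+1)
site 7, node OS: O={T} ∪ S={A} → {A,T} (+1)
site 7, node DJKORS: DJKR={A,G,T} ∩ OS={A,T} → {A,T} (+0)
site 7, node DJKLORS: DJKORS={A,T} ∩ L={A} → {A} (+0)
per-site changes: [4, 5, 4, 4, 4, 3, 4, 3]; total = 31

G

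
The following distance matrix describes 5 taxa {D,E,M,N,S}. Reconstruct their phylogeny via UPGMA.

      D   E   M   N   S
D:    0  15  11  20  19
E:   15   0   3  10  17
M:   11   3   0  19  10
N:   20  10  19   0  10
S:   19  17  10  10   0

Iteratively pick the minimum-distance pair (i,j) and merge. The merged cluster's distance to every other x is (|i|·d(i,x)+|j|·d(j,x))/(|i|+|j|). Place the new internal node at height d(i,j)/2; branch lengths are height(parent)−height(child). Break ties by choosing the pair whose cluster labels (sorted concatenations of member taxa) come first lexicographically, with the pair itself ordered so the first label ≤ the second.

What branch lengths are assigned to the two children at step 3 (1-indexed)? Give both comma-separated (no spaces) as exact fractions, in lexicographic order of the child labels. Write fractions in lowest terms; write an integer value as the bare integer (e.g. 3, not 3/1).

13/2,5

step 1: merge (E,M) at d=3; branch lengths E→3/2, M→3/2; new cluster EM
  updated: d(D,EM)=13, d(EM,N)=29/2, d(EM,S)=27/2
step 2: merge (N,S) at d=10; branch lengths N→5, S→5; new cluster NS
  updated: d(D,NS)=39/2, d(EM,NS)=14
step 3: merge (D,EM) at d=13; branch lengths D→13/2, EM→5; new cluster DEM
  updated: d(DEM,NS)=95/6
step 4: merge (DEM,NS) at d=95/6; branch lengths DEM→17/12, NS→35/12; new cluster DEMNS
final tree: ((D:13/2,(E:3/2,M:3/2):5):17/12,(N:5,S:5):35/12)
total length: 173/6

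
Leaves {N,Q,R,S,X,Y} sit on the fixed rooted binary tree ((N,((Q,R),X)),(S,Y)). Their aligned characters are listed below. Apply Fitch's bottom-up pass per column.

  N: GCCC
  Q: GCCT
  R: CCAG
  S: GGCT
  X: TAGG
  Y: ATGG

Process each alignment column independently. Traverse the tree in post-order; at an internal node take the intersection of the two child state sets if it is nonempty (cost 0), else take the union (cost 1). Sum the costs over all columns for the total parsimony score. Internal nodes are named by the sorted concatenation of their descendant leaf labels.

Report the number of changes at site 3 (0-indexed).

QR@0: {G} ∪ {C} = {C,G} (union, +1)
QRX@0: {C,G} ∪ {T} = {C,G,T} (union, +1)
NQRX@0: {G} ∩ {C,G,T} = {G} (intersection, +0)
SY@0: {G} ∪ {A} = {A,G} (union, +1)
NQRSXY@0: {G} ∩ {A,G} = {G} (intersection, +0)
QR@1: {C} ∩ {C} = {C} (intersection, +0)
QRX@1: {C} ∪ {A} = {A,C} (union, +1)
NQRX@1: {C} ∩ {A,C} = {C} (intersection, +0)
SY@1: {G} ∪ {T} = {G,T} (union, +1)
NQRSXY@1: {C} ∪ {G,T} = {C,G,T} (union, +1)
QR@2: {C} ∪ {A} = {A,C} (union, +1)
QRX@2: {A,C} ∪ {G} = {A,C,G} (union, +1)
NQRX@2: {C} ∩ {A,C,G} = {C} (intersection, +0)
SY@2: {C} ∪ {G} = {C,G} (union, +1)
NQRSXY@2: {C} ∩ {C,G} = {C} (intersection, +0)
QR@3: {T} ∪ {G} = {G,T} (union, +1)
QRX@3: {G,T} ∩ {G} = {G} (intersection, +0)
NQRX@3: {C} ∪ {G} = {C,G} (union, +1)
SY@3: {T} ∪ {G} = {G,T} (union, +1)
NQRSXY@3: {C,G} ∩ {G,T} = {G} (intersection, +0)
per-site changes: [3, 3, 3, 3]; total = 12

3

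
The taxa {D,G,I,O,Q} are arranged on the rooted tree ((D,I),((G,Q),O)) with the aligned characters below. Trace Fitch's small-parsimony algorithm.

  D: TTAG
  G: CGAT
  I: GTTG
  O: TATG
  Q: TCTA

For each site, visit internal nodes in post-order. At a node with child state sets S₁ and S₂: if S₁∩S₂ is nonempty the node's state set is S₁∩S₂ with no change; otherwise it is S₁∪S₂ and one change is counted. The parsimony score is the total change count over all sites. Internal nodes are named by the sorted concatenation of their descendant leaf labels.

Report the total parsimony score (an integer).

9

DI@0: {T} ∪ {G} = {G,T} (union, +1)
GQ@0: {C} ∪ {T} = {C,T} (union, +1)
GOQ@0: {C,T} ∩ {T} = {T} (intersection, +0)
DGIOQ@0: {G,T} ∩ {T} = {T} (intersection, +0)
DI@1: {T} ∩ {T} = {T} (intersection, +0)
GQ@1: {G} ∪ {C} = {C,G} (union, +1)
GOQ@1: {C,G} ∪ {A} = {A,C,G} (union, +1)
DGIOQ@1: {T} ∪ {A,C,G} = {A,C,G,T} (union, +1)
DI@2: {A} ∪ {T} = {A,T} (union, +1)
GQ@2: {A} ∪ {T} = {A,T} (union, +1)
GOQ@2: {A,T} ∩ {T} = {T} (intersection, +0)
DGIOQ@2: {A,T} ∩ {T} = {T} (intersection, +0)
DI@3: {G} ∩ {G} = {G} (intersection, +0)
GQ@3: {T} ∪ {A} = {A,T} (union, +1)
GOQ@3: {A,T} ∪ {G} = {A,G,T} (union, +1)
DGIOQ@3: {G} ∩ {A,G,T} = {G} (intersection, +0)
per-site changes: [2, 3, 2, 2]; total = 9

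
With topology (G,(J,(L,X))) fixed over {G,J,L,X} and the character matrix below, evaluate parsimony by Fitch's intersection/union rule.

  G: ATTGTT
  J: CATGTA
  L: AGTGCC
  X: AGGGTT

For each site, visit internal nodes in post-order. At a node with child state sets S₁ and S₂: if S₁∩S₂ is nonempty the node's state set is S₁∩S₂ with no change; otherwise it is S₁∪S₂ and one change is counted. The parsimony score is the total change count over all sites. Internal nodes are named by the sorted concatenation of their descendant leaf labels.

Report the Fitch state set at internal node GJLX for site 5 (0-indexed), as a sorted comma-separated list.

T

site 0, node LX: L={A} ∩ X={A} → {A} (+0)
site 0, node JLX: J={C} ∪ LX={A} → {A,C} (+1)
site 0, node GJLX: G={A} ∩ JLX={A,C} → {A} (+0)
site 1, node LX: L={G} ∩ X={G} → {G} (+0)
site 1, node JLX: J={A} ∪ LX={G} → {A,G} (+1)
site 1, node GJLX: G={T} ∪ JLX={A,G} → {A,G,T} (+1)
site 2, node LX: L={T} ∪ X={G} → {G,T} (+1)
site 2, node JLX: J={T} ∩ LX={G,T} → {T} (+0)
site 2, node GJLX: G={T} ∩ JLX={T} → {T} (+0)
site 3, node LX: L={G} ∩ X={G} → {G} (+0)
site 3, node JLX: J={G} ∩ LX={G} → {G} (+0)
site 3, node GJLX: G={G} ∩ JLX={G} → {G} (+0)
site 4, node LX: L={C} ∪ X={T} → {C,T} (+1)
site 4, node JLX: J={T} ∩ LX={C,T} → {T} (+0)
site 4, node GJLX: G={T} ∩ JLX={T} → {T} (+0)
site 5, node LX: L={C} ∪ X={T} → {C,T} (+1)
site 5, node JLX: J={A} ∪ LX={C,T} → {A,C,T} (+1)
site 5, node GJLX: G={T} ∩ JLX={A,C,T} → {T} (+0)
per-site changes: [1, 2, 1, 0, 1, 2]; total = 7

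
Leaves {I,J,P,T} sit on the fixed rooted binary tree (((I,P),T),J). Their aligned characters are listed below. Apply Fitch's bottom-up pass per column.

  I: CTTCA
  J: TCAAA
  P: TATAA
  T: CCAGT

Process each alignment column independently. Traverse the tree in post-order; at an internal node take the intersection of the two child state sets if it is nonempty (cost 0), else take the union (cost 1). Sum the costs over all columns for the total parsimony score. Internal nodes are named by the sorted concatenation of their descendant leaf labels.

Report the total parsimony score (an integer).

[col 0] IP: children I:{C}, P:{T} ∪→ {C,T}; cost 1
[col 0] IPT: children IP:{C,T}, T:{C} ∩→ {C}; cost 0
[col 0] IJPT: children IPT:{C}, J:{T} ∪→ {C,T}; cost 1
[col 1] IP: children I:{T}, P:{A} ∪→ {A,T}; cost 1
[col 1] IPT: children IP:{A,T}, T:{C} ∪→ {A,C,T}; cost 1
[col 1] IJPT: children IPT:{A,C,T}, J:{C} ∩→ {C}; cost 0
[col 2] IP: children I:{T}, P:{T} ∩→ {T}; cost 0
[col 2] IPT: children IP:{T}, T:{A} ∪→ {A,T}; cost 1
[col 2] IJPT: children IPT:{A,T}, J:{A} ∩→ {A}; cost 0
[col 3] IP: children I:{C}, P:{A} ∪→ {A,C}; cost 1
[col 3] IPT: children IP:{A,C}, T:{G} ∪→ {A,C,G}; cost 1
[col 3] IJPT: children IPT:{A,C,G}, J:{A} ∩→ {A}; cost 0
[col 4] IP: children I:{A}, P:{A} ∩→ {A}; cost 0
[col 4] IPT: children IP:{A}, T:{T} ∪→ {A,T}; cost 1
[col 4] IJPT: children IPT:{A,T}, J:{A} ∩→ {A}; cost 0
per-site changes: [2, 2, 1, 2, 1]; total = 8

8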